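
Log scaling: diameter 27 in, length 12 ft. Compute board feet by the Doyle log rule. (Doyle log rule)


Doyle: BF = (D - 4)^2 * L / 16
Adjusted diameter = 27 - 4 = 23 in
(D-4)^2 = 23^2 = 529
BF = 529 * 12 / 16 = 397 BF

397


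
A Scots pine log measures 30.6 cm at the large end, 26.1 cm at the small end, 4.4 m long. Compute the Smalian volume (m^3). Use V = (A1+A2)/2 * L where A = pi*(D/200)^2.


Smalian: V = (A1 + A2)/2 * L,  A = pi*(D/200)^2
A1 = pi*(30.6/200)^2 = 0.073542 m^2
A2 = pi*(26.1/200)^2 = 0.053502 m^2
V = (0.073542+0.053502)/2*4.4 = 0.2795 m^3

0.2795


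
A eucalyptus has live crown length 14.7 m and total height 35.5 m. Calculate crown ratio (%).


Formula: Crown Ratio = (Crown Length / Total Height) * 100
CR = (14.7 m / 35.5 m) * 100
CR = 0.4141 * 100 = 41.4%

41.4


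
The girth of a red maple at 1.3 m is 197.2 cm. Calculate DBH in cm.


Formula: DBH = C / pi
DBH = 197.2 / pi
pi = 3.14159...
DBH = 62.8 cm

62.8


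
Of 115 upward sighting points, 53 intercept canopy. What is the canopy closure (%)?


Formula: Canopy closure = covered points / total points * 100
Closure = 53 / 115 * 100
Closure = 0.4609 * 100 = 46.1%

46.1


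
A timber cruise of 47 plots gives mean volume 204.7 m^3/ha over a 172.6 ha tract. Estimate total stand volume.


Formula: Total Volume = Mean Volume per ha * Total Area
Total Volume = 204.7 m^3/ha * 172.6 ha
Total Volume = 35331 m^3

35331


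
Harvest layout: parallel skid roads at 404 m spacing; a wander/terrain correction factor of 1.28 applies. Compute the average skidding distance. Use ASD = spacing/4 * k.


Formula: ASD = (spacing / 4) * correction
Uncorrected distance = spacing / 4 = 404 / 4 = 101 m
ASD = 101 * 1.28 = 129 m

129


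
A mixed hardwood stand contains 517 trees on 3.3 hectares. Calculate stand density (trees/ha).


Formula: Stand Density = N_trees / Area_ha
Density = 517 trees / 3.3 ha
Density = 157 trees/ha

157


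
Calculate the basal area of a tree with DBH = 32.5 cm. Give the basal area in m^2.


Formula: BA = pi * (DBH/2)^2 / 10000  (cm^2 to m^2)
Radius = DBH/2 = 32.5/2 = 16.25 cm
BA = pi * 16.25^2 / 10000
   = 829.5768 cm^2 / 10000
   = 0.083 m^2

0.083


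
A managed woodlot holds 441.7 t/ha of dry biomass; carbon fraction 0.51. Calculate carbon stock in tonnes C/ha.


Formula: Carbon Stock = Biomass * Carbon Fraction
C = 441.7 t/ha * 0.51
C = 225.3 t C/ha

225.3


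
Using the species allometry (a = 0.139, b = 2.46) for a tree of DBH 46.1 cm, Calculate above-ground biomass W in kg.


Formula: W = a * DBH^b  (allometric power law)
DBH^b = 46.1^2.46 = 12379.5334
W = 0.139 * 12379.5334 = 1720.8 kg

1720.8


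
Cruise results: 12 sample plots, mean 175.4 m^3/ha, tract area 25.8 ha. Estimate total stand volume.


Formula: Total Volume = Mean Volume per ha * Total Area
Total Volume = 175.4 m^3/ha * 25.8 ha
Total Volume = 4525 m^3

4525


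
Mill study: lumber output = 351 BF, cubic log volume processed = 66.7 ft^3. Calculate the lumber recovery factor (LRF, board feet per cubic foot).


Formula: LRF = Lumber Output (BF) / Log Input (ft^3)
LRF = 351 BF / 66.7 ft^3
LRF = 5.26 BF/ft^3

5.26


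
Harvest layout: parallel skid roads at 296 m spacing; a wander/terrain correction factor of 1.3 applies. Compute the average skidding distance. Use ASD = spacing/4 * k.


Formula: ASD = (spacing / 4) * correction
Uncorrected distance = spacing / 4 = 296 / 4 = 74 m
ASD = 74 * 1.3 = 96 m

96


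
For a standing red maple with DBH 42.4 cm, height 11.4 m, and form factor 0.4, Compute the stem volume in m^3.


Formula: V = pi * (DBH/200)^2 * H * ff
Radius = DBH/200 = 42.4/200 = 0.212 m
Radius^2 = 0.212^2 = 0.044944 m^2
V = pi * 0.044944 * 11.4 * 0.4
V = 0.644 m^3

0.644


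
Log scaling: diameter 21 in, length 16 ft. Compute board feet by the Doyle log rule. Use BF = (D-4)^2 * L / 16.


Doyle: BF = (D - 4)^2 * L / 16
Adjusted diameter = 21 - 4 = 17 in
(D-4)^2 = 17^2 = 289
BF = 289 * 16 / 16 = 289 BF

289


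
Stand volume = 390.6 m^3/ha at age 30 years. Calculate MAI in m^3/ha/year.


Formula: MAI = Total Volume / Stand Age
MAI = 390.6 m^3/ha / 30 years
MAI = 13.02 m^3/ha/year

13.02


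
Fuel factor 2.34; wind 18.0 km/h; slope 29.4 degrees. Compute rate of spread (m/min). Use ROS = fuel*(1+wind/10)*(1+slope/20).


Formula: ROS = fuel * (1 + wind/10) * (1 + slope/20)
Wind factor = 1 + 18.0/10 = 2.8
Slope factor = 1 + 29.4/20 = 2.47
ROS = 2.34 * 2.8 * 2.47 = 16.18 m/min

16.18


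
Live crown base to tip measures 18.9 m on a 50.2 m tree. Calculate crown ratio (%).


Formula: Crown Ratio = (Crown Length / Total Height) * 100
CR = (18.9 m / 50.2 m) * 100
CR = 0.3765 * 100 = 37.6%

37.6


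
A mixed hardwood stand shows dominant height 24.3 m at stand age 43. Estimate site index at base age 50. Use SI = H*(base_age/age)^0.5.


Formula: SI = H_dom * (base_age / age)^0.5
Age ratio = 50 / 43 = 1.16279
sqrt(age_ratio) = 1.07833
SI = 24.3 * 1.07833 = 26.2 m

26.2


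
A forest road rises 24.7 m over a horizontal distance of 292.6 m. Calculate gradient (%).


Formula: Gradient = rise / run * 100
Gradient = 24.7 / 292.6 * 100 = 8.4%

8.4


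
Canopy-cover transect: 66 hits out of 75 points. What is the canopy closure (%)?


Formula: Canopy closure = covered points / total points * 100
Closure = 66 / 75 * 100
Closure = 0.88 * 100 = 88.0%

88.0


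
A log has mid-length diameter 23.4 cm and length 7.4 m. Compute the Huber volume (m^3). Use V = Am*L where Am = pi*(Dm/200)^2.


Huber: V = Am * L,  Am = pi*(Dm/200)^2
Am = pi*(23.4/200)^2 = 0.043005 m^2
V = 0.043005*7.4 = 0.3182 m^3

0.3182


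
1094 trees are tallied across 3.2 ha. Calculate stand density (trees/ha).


Formula: Stand Density = N_trees / Area_ha
Density = 1094 trees / 3.2 ha
Density = 342 trees/ha

342


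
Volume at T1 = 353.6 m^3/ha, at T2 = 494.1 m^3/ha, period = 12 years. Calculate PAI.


Formula: PAI = (V_T2 - V_T1) / (T2 - T1)
Volume increment = 494.1 - 353.6 = 140.5 m^3/ha
PAI = 140.5 / 12 = 11.71 m^3/ha/year

11.71


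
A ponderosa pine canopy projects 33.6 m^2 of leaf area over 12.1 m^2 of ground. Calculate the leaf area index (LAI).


Formula: LAI = total leaf area / ground area  (dimensionless)
LAI = 33.6 m^2 / 12.1 m^2
LAI = 2.78

2.78


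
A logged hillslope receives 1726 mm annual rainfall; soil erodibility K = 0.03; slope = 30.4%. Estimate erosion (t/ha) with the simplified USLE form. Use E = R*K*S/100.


Formula: E = R * K * S / 100  (simplified USLE)
R * K = 1726 * 0.03 = 51.78
E = 51.78 * 30.4 / 100 = 15.74 t/ha

15.74


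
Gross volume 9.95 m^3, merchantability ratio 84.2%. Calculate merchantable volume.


Formula: MV = V_total * (merchantable_pct / 100)
Merchantable fraction = 84.2% / 100 = 0.842
MV = 9.95 m^3 * 0.842 = 8.378 m^3

8.378


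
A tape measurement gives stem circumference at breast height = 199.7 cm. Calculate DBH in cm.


Formula: DBH = C / pi
DBH = 199.7 / pi
pi = 3.14159...
DBH = 63.6 cm

63.6


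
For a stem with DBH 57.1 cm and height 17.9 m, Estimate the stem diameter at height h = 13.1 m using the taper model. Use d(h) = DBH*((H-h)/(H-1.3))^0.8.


Taper: d(h) = DBH * ((H - h) / (H - 1.3))^0.8
Numerator = H - h = 17.9 - 13.1 = 4.8 m
Denominator = H - 1.3 = 17.9 - 1.3 = 16.6 m
Ratio = 4.8 / 16.6 = 0.28916
d = 57.1 * 0.28916^0.8 = 21.2 cm

21.2


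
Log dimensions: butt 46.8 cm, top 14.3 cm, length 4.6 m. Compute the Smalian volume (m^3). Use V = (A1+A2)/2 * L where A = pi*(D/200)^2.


Smalian: V = (A1 + A2)/2 * L,  A = pi*(D/200)^2
A1 = pi*(46.8/200)^2 = 0.172021 m^2
A2 = pi*(14.3/200)^2 = 0.016061 m^2
V = (0.172021+0.016061)/2*4.6 = 0.4326 m^3

0.4326


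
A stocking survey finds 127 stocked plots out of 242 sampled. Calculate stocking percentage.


Formula: Stocking % = stocked plots / total plots * 100
Stocking = 127 / 242 * 100
Stocking = 0.5248 * 100 = 52.5%

52.5


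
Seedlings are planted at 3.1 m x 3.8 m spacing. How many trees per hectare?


Formula: TPH = 10000 m^2/ha / (spacing_x * spacing_y)
Area per tree = 3.1 m * 3.8 m = 11.78 m^2
TPH = 10000 / 11.78 = 849 trees/ha

849


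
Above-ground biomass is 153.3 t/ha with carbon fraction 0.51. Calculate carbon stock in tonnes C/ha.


Formula: Carbon Stock = Biomass * Carbon Fraction
C = 153.3 t/ha * 0.51
C = 78.2 t C/ha

78.2


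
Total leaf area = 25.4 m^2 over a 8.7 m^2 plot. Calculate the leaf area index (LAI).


Formula: LAI = total leaf area / ground area  (dimensionless)
LAI = 25.4 m^2 / 8.7 m^2
LAI = 2.92

2.92


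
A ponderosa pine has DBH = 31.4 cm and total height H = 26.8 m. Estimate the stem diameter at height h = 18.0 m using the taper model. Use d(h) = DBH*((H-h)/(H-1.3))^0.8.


Taper: d(h) = DBH * ((H - h) / (H - 1.3))^0.8
Numerator = H - h = 26.8 - 18.0 = 8.8 m
Denominator = H - 1.3 = 26.8 - 1.3 = 25.5 m
Ratio = 8.8 / 25.5 = 0.3451
d = 31.4 * 0.3451^0.8 = 13.4 cm

13.4


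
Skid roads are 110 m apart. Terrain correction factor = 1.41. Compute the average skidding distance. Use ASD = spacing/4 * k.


Formula: ASD = (spacing / 4) * correction
Uncorrected distance = spacing / 4 = 110 / 4 = 27.5 m
ASD = 27.5 * 1.41 = 39 m

39


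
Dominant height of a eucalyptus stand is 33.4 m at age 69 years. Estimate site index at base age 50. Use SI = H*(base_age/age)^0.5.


Formula: SI = H_dom * (base_age / age)^0.5
Age ratio = 50 / 69 = 0.72464
sqrt(age_ratio) = 0.85126
SI = 33.4 * 0.85126 = 28.4 m

28.4


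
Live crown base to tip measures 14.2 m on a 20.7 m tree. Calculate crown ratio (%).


Formula: Crown Ratio = (Crown Length / Total Height) * 100
CR = (14.2 m / 20.7 m) * 100
CR = 0.686 * 100 = 68.6%

68.6


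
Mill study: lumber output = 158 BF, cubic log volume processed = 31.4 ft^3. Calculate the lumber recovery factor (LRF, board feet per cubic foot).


Formula: LRF = Lumber Output (BF) / Log Input (ft^3)
LRF = 158 BF / 31.4 ft^3
LRF = 5.03 BF/ft^3

5.03


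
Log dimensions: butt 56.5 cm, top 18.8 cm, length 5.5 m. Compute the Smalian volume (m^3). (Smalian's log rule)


Smalian: V = (A1 + A2)/2 * L,  A = pi*(D/200)^2
A1 = pi*(56.5/200)^2 = 0.250719 m^2
A2 = pi*(18.8/200)^2 = 0.027759 m^2
V = (0.250719+0.027759)/2*5.5 = 0.7658 m^3

0.7658


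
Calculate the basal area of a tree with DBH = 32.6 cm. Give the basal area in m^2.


Formula: BA = pi * (DBH/2)^2 / 10000  (cm^2 to m^2)
Radius = DBH/2 = 32.6/2 = 16.3 cm
BA = pi * 16.3^2 / 10000
   = 834.6898 cm^2 / 10000
   = 0.0835 m^2

0.0835


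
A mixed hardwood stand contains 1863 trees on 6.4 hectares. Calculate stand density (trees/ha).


Formula: Stand Density = N_trees / Area_ha
Density = 1863 trees / 6.4 ha
Density = 291 trees/ha

291


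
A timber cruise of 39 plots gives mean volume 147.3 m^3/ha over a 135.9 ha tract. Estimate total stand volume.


Formula: Total Volume = Mean Volume per ha * Total Area
Total Volume = 147.3 m^3/ha * 135.9 ha
Total Volume = 20018 m^3

20018


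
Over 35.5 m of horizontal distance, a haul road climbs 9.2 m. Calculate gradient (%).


Formula: Gradient = rise / run * 100
Gradient = 9.2 / 35.5 * 100 = 25.9%

25.9


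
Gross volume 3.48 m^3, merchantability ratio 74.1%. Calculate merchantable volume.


Formula: MV = V_total * (merchantable_pct / 100)
Merchantable fraction = 74.1% / 100 = 0.741
MV = 3.48 m^3 * 0.741 = 2.579 m^3

2.579


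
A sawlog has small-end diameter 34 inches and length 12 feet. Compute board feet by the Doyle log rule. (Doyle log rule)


Doyle: BF = (D - 4)^2 * L / 16
Adjusted diameter = 34 - 4 = 30 in
(D-4)^2 = 30^2 = 900
BF = 900 * 12 / 16 = 675 BF

675


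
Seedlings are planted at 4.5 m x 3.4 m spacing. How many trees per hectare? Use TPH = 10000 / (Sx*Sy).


Formula: TPH = 10000 m^2/ha / (spacing_x * spacing_y)
Area per tree = 4.5 m * 3.4 m = 15.3 m^2
TPH = 10000 / 15.3 = 654 trees/ha

654


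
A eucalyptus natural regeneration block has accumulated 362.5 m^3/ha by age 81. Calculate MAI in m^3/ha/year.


Formula: MAI = Total Volume / Stand Age
MAI = 362.5 m^3/ha / 81 years
MAI = 4.48 m^3/ha/year

4.48


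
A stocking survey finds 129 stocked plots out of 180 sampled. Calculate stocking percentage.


Formula: Stocking % = stocked plots / total plots * 100
Stocking = 129 / 180 * 100
Stocking = 0.7167 * 100 = 71.7%

71.7


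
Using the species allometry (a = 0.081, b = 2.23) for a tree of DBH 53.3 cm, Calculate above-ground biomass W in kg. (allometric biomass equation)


Formula: W = a * DBH^b  (allometric power law)
DBH^b = 53.3^2.23 = 7089.2726
W = 0.081 * 7089.2726 = 574.2 kg

574.2


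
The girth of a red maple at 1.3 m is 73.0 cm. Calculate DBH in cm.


Formula: DBH = C / pi
DBH = 73.0 / pi
pi = 3.14159...
DBH = 23.2 cm

23.2


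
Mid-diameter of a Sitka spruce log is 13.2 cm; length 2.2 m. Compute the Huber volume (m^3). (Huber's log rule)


Huber: V = Am * L,  Am = pi*(Dm/200)^2
Am = pi*(13.2/200)^2 = 0.013685 m^2
V = 0.013685*2.2 = 0.0301 m^3

0.0301


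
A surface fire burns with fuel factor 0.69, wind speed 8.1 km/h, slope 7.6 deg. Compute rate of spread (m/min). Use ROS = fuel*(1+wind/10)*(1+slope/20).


Formula: ROS = fuel * (1 + wind/10) * (1 + slope/20)
Wind factor = 1 + 8.1/10 = 1.81
Slope factor = 1 + 7.6/20 = 1.38
ROS = 0.69 * 1.81 * 1.38 = 1.72 m/min

1.72


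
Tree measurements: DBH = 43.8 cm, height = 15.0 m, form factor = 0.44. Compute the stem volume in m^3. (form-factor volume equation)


Formula: V = pi * (DBH/200)^2 * H * ff
Radius = DBH/200 = 43.8/200 = 0.219 m
Radius^2 = 0.219^2 = 0.047961 m^2
V = pi * 0.047961 * 15.0 * 0.44
V = 0.994 m^3

0.994


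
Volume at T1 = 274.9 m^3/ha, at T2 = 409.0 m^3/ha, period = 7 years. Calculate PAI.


Formula: PAI = (V_T2 - V_T1) / (T2 - T1)
Volume increment = 409.0 - 274.9 = 134.1 m^3/ha
PAI = 134.1 / 7 = 19.16 m^3/ha/year

19.16


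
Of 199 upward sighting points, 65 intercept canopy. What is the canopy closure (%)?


Formula: Canopy closure = covered points / total points * 100
Closure = 65 / 199 * 100
Closure = 0.3266 * 100 = 32.7%

32.7


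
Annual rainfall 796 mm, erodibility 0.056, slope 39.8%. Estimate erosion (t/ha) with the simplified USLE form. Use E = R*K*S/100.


Formula: E = R * K * S / 100  (simplified USLE)
R * K = 796 * 0.056 = 44.576
E = 44.576 * 39.8 / 100 = 17.74 t/ha

17.74


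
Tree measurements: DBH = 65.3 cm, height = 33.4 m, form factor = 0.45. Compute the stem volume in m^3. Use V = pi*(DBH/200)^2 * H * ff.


Formula: V = pi * (DBH/200)^2 * H * ff
Radius = DBH/200 = 65.3/200 = 0.3265 m
Radius^2 = 0.3265^2 = 0.10660225 m^2
V = pi * 0.10660225 * 33.4 * 0.45
V = 5.034 m^3

5.034


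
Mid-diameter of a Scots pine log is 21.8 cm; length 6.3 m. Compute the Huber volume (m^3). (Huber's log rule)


Huber: V = Am * L,  Am = pi*(Dm/200)^2
Am = pi*(21.8/200)^2 = 0.037325 m^2
V = 0.037325*6.3 = 0.2351 m^3

0.2351


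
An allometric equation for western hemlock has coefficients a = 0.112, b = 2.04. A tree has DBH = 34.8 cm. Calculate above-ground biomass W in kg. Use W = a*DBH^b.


Formula: W = a * DBH^b  (allometric power law)
DBH^b = 34.8^2.04 = 1395.7951
W = 0.112 * 1395.7951 = 156.3 kg

156.3


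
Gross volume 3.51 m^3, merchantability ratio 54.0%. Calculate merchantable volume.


Formula: MV = V_total * (merchantable_pct / 100)
Merchantable fraction = 54.0% / 100 = 0.54
MV = 3.51 m^3 * 0.54 = 1.895 m^3

1.895


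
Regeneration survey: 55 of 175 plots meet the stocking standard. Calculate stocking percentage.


Formula: Stocking % = stocked plots / total plots * 100
Stocking = 55 / 175 * 100
Stocking = 0.3143 * 100 = 31.4%

31.4


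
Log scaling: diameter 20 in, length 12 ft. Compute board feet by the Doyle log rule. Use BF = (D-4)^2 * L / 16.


Doyle: BF = (D - 4)^2 * L / 16
Adjusted diameter = 20 - 4 = 16 in
(D-4)^2 = 16^2 = 256
BF = 256 * 12 / 16 = 192 BF

192


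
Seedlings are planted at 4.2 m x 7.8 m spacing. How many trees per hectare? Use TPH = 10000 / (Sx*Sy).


Formula: TPH = 10000 m^2/ha / (spacing_x * spacing_y)
Area per tree = 4.2 m * 7.8 m = 32.76 m^2
TPH = 10000 / 32.76 = 305 trees/ha

305


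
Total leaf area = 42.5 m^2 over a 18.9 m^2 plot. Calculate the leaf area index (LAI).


Formula: LAI = total leaf area / ground area  (dimensionless)
LAI = 42.5 m^2 / 18.9 m^2
LAI = 2.25

2.25


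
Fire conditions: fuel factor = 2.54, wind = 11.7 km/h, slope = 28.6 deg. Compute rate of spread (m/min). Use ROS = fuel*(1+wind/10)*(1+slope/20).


Formula: ROS = fuel * (1 + wind/10) * (1 + slope/20)
Wind factor = 1 + 11.7/10 = 2.17
Slope factor = 1 + 28.6/20 = 2.43
ROS = 2.54 * 2.17 * 2.43 = 13.39 m/min

13.39


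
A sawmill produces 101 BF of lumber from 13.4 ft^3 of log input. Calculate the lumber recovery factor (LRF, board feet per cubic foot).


Formula: LRF = Lumber Output (BF) / Log Input (ft^3)
LRF = 101 BF / 13.4 ft^3
LRF = 7.54 BF/ft^3

7.54


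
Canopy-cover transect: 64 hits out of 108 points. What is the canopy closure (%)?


Formula: Canopy closure = covered points / total points * 100
Closure = 64 / 108 * 100
Closure = 0.5926 * 100 = 59.3%

59.3


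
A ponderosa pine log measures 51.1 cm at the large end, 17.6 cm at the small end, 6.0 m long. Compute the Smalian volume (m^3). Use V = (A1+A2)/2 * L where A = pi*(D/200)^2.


Smalian: V = (A1 + A2)/2 * L,  A = pi*(D/200)^2
A1 = pi*(51.1/200)^2 = 0.205084 m^2
A2 = pi*(17.6/200)^2 = 0.024328 m^2
V = (0.205084+0.024328)/2*6.0 = 0.6882 m^3

0.6882


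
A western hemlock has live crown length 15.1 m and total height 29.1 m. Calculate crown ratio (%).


Formula: Crown Ratio = (Crown Length / Total Height) * 100
CR = (15.1 m / 29.1 m) * 100
CR = 0.5189 * 100 = 51.9%

51.9


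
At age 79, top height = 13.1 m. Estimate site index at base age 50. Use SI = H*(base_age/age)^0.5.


Formula: SI = H_dom * (base_age / age)^0.5
Age ratio = 50 / 79 = 0.63291
sqrt(age_ratio) = 0.79556
SI = 13.1 * 0.79556 = 10.4 m

10.4


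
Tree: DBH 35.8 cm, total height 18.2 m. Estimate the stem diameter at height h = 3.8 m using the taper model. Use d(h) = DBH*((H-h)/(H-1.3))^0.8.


Taper: d(h) = DBH * ((H - h) / (H - 1.3))^0.8
Numerator = H - h = 18.2 - 3.8 = 14.4 m
Denominator = H - 1.3 = 18.2 - 1.3 = 16.9 m
Ratio = 14.4 / 16.9 = 0.85207
d = 35.8 * 0.85207^0.8 = 31.5 cm

31.5


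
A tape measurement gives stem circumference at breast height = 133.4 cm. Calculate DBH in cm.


Formula: DBH = C / pi
DBH = 133.4 / pi
pi = 3.14159...
DBH = 42.5 cm

42.5


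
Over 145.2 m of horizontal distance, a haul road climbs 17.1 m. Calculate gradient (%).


Formula: Gradient = rise / run * 100
Gradient = 17.1 / 145.2 * 100 = 11.8%

11.8


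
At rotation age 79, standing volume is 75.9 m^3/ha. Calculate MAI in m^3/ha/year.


Formula: MAI = Total Volume / Stand Age
MAI = 75.9 m^3/ha / 79 years
MAI = 0.96 m^3/ha/year

0.96


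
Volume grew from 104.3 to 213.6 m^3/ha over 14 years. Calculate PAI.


Formula: PAI = (V_T2 - V_T1) / (T2 - T1)
Volume increment = 213.6 - 104.3 = 109.3 m^3/ha
PAI = 109.3 / 14 = 7.81 m^3/ha/year

7.81


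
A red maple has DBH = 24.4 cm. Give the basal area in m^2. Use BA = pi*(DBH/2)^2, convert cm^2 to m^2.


Formula: BA = pi * (DBH/2)^2 / 10000  (cm^2 to m^2)
Radius = DBH/2 = 24.4/2 = 12.2 cm
BA = pi * 12.2^2 / 10000
   = 467.5947 cm^2 / 10000
   = 0.0468 m^2

0.0468


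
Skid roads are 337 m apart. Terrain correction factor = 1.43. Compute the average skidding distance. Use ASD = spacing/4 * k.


Formula: ASD = (spacing / 4) * correction
Uncorrected distance = spacing / 4 = 337 / 4 = 84.25 m
ASD = 84.25 * 1.43 = 120 m

120


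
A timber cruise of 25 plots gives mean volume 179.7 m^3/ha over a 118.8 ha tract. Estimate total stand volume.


Formula: Total Volume = Mean Volume per ha * Total Area
Total Volume = 179.7 m^3/ha * 118.8 ha
Total Volume = 21348 m^3

21348


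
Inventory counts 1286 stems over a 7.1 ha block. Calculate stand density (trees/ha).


Formula: Stand Density = N_trees / Area_ha
Density = 1286 trees / 7.1 ha
Density = 181 trees/ha

181


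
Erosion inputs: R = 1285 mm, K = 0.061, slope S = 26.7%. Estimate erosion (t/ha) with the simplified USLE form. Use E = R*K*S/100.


Formula: E = R * K * S / 100  (simplified USLE)
R * K = 1285 * 0.061 = 78.385
E = 78.385 * 26.7 / 100 = 20.93 t/ha

20.93


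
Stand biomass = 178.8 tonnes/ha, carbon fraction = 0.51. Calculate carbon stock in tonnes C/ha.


Formula: Carbon Stock = Biomass * Carbon Fraction
C = 178.8 t/ha * 0.51
C = 91.2 t C/ha

91.2


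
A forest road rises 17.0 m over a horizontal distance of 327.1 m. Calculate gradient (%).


Formula: Gradient = rise / run * 100
Gradient = 17.0 / 327.1 * 100 = 5.2%

5.2


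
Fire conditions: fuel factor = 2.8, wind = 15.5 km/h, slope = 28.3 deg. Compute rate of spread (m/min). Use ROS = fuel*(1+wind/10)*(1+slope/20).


Formula: ROS = fuel * (1 + wind/10) * (1 + slope/20)
Wind factor = 1 + 15.5/10 = 2.55
Slope factor = 1 + 28.3/20 = 2.415
ROS = 2.8 * 2.55 * 2.415 = 17.24 m/min

17.24


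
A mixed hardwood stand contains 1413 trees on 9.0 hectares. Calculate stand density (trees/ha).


Formula: Stand Density = N_trees / Area_ha
Density = 1413 trees / 9.0 ha
Density = 157 trees/ha

157


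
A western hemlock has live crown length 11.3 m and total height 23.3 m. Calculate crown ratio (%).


Formula: Crown Ratio = (Crown Length / Total Height) * 100
CR = (11.3 m / 23.3 m) * 100
CR = 0.485 * 100 = 48.5%

48.5


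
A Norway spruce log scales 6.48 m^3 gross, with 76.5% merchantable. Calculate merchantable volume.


Formula: MV = V_total * (merchantable_pct / 100)
Merchantable fraction = 76.5% / 100 = 0.765
MV = 6.48 m^3 * 0.765 = 4.957 m^3

4.957


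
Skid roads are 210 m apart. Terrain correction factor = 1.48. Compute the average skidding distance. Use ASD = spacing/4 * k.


Formula: ASD = (spacing / 4) * correction
Uncorrected distance = spacing / 4 = 210 / 4 = 52.5 m
ASD = 52.5 * 1.48 = 78 m

78


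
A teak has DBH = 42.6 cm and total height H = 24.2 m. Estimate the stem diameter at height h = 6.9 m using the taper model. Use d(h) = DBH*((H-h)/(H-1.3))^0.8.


Taper: d(h) = DBH * ((H - h) / (H - 1.3))^0.8
Numerator = H - h = 24.2 - 6.9 = 17.3 m
Denominator = H - 1.3 = 24.2 - 1.3 = 22.9 m
Ratio = 17.3 / 22.9 = 0.75546
d = 42.6 * 0.75546^0.8 = 34.0 cm

34.0


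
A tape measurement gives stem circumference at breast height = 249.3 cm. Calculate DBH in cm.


Formula: DBH = C / pi
DBH = 249.3 / pi
pi = 3.14159...
DBH = 79.4 cm

79.4


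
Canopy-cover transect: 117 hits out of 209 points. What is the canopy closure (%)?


Formula: Canopy closure = covered points / total points * 100
Closure = 117 / 209 * 100
Closure = 0.5598 * 100 = 56.0%

56.0


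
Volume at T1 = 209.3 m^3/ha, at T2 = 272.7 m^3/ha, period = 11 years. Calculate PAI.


Formula: PAI = (V_T2 - V_T1) / (T2 - T1)
Volume increment = 272.7 - 209.3 = 63.4 m^3/ha
PAI = 63.4 / 11 = 5.76 m^3/ha/year

5.76


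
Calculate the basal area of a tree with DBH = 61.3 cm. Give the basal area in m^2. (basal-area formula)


Formula: BA = pi * (DBH/2)^2 / 10000  (cm^2 to m^2)
Radius = DBH/2 = 61.3/2 = 30.65 cm
BA = pi * 30.65^2 / 10000
   = 2951.2828 cm^2 / 10000
   = 0.2951 m^2

0.2951


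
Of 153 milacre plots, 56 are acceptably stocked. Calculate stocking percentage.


Formula: Stocking % = stocked plots / total plots * 100
Stocking = 56 / 153 * 100
Stocking = 0.366 * 100 = 36.6%

36.6


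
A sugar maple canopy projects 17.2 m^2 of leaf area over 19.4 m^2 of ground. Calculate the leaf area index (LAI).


Formula: LAI = total leaf area / ground area  (dimensionless)
LAI = 17.2 m^2 / 19.4 m^2
LAI = 0.89

0.89


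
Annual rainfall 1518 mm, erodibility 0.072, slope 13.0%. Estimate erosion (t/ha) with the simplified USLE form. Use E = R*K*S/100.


Formula: E = R * K * S / 100  (simplified USLE)
R * K = 1518 * 0.072 = 109.296
E = 109.296 * 13.0 / 100 = 14.21 t/ha

14.21


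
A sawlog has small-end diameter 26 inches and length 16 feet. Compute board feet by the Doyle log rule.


Doyle: BF = (D - 4)^2 * L / 16
Adjusted diameter = 26 - 4 = 22 in
(D-4)^2 = 22^2 = 484
BF = 484 * 16 / 16 = 484 BF

484


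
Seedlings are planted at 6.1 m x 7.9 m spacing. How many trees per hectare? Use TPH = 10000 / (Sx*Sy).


Formula: TPH = 10000 m^2/ha / (spacing_x * spacing_y)
Area per tree = 6.1 m * 7.9 m = 48.19 m^2
TPH = 10000 / 48.19 = 208 trees/ha

208


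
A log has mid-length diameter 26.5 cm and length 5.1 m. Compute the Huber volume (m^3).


Huber: V = Am * L,  Am = pi*(Dm/200)^2
Am = pi*(26.5/200)^2 = 0.055155 m^2
V = 0.055155*5.1 = 0.2813 m^3

0.2813


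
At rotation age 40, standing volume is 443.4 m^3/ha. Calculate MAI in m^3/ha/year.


Formula: MAI = Total Volume / Stand Age
MAI = 443.4 m^3/ha / 40 years
MAI = 11.09 m^3/ha/year

11.09


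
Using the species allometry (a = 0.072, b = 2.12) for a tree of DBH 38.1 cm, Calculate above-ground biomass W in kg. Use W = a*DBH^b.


Formula: W = a * DBH^b  (allometric power law)
DBH^b = 38.1^2.12 = 2246.7821
W = 0.072 * 2246.7821 = 161.8 kg

161.8


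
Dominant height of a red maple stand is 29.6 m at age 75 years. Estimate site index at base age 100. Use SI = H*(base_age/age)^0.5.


Formula: SI = H_dom * (base_age / age)^0.5
Age ratio = 100 / 75 = 1.33333
sqrt(age_ratio) = 1.1547
SI = 29.6 * 1.1547 = 34.2 m

34.2


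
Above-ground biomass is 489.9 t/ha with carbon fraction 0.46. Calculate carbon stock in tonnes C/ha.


Formula: Carbon Stock = Biomass * Carbon Fraction
C = 489.9 t/ha * 0.46
C = 225.4 t C/ha

225.4


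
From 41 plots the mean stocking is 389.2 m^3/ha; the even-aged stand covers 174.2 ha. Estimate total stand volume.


Formula: Total Volume = Mean Volume per ha * Total Area
Total Volume = 389.2 m^3/ha * 174.2 ha
Total Volume = 67799 m^3

67799


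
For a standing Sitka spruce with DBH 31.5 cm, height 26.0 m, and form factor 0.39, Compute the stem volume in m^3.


Formula: V = pi * (DBH/200)^2 * H * ff
Radius = DBH/200 = 31.5/200 = 0.1575 m
Radius^2 = 0.1575^2 = 0.02480625 m^2
V = pi * 0.02480625 * 26.0 * 0.39
V = 0.79 m^3

0.79


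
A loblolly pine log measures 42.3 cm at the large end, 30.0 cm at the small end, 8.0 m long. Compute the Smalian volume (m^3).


Smalian: V = (A1 + A2)/2 * L,  A = pi*(D/200)^2
A1 = pi*(42.3/200)^2 = 0.140531 m^2
A2 = pi*(30.0/200)^2 = 0.070686 m^2
V = (0.140531+0.070686)/2*8.0 = 0.8449 m^3

0.8449


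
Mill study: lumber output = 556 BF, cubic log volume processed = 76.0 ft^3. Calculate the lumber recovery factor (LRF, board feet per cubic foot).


Formula: LRF = Lumber Output (BF) / Log Input (ft^3)
LRF = 556 BF / 76.0 ft^3
LRF = 7.32 BF/ft^3

7.32


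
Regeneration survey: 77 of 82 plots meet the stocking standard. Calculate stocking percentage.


Formula: Stocking % = stocked plots / total plots * 100
Stocking = 77 / 82 * 100
Stocking = 0.939 * 100 = 93.9%

93.9


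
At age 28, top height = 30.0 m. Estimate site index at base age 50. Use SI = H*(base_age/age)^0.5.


Formula: SI = H_dom * (base_age / age)^0.5
Age ratio = 50 / 28 = 1.78571
sqrt(age_ratio) = 1.33631
SI = 30.0 * 1.33631 = 40.1 m

40.1


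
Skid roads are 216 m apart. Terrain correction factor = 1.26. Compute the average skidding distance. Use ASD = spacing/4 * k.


Formula: ASD = (spacing / 4) * correction
Uncorrected distance = spacing / 4 = 216 / 4 = 54 m
ASD = 54 * 1.26 = 68 m

68


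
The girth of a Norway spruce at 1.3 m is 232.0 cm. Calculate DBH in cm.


Formula: DBH = C / pi
DBH = 232.0 / pi
pi = 3.14159...
DBH = 73.8 cm

73.8


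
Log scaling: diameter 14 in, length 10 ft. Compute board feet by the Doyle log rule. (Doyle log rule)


Doyle: BF = (D - 4)^2 * L / 16
Adjusted diameter = 14 - 4 = 10 in
(D-4)^2 = 10^2 = 100
BF = 100 * 10 / 16 = 63 BF

63


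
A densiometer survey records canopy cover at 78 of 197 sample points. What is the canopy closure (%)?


Formula: Canopy closure = covered points / total points * 100
Closure = 78 / 197 * 100
Closure = 0.3959 * 100 = 39.6%

39.6


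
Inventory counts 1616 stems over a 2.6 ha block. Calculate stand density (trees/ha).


Formula: Stand Density = N_trees / Area_ha
Density = 1616 trees / 2.6 ha
Density = 622 trees/ha

622


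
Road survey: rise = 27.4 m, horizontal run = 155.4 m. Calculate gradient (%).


Formula: Gradient = rise / run * 100
Gradient = 27.4 / 155.4 * 100 = 17.6%

17.6


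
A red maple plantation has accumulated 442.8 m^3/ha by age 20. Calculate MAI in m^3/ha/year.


Formula: MAI = Total Volume / Stand Age
MAI = 442.8 m^3/ha / 20 years
MAI = 22.14 m^3/ha/year

22.14


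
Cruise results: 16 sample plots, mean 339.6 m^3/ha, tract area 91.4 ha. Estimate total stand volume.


Formula: Total Volume = Mean Volume per ha * Total Area
Total Volume = 339.6 m^3/ha * 91.4 ha
Total Volume = 31039 m^3

31039


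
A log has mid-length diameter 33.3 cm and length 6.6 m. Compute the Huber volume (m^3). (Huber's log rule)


Huber: V = Am * L,  Am = pi*(Dm/200)^2
Am = pi*(33.3/200)^2 = 0.087092 m^2
V = 0.087092*6.6 = 0.5748 m^3

0.5748


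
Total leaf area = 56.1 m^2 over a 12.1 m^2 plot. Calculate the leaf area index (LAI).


Formula: LAI = total leaf area / ground area  (dimensionless)
LAI = 56.1 m^2 / 12.1 m^2
LAI = 4.64

4.64


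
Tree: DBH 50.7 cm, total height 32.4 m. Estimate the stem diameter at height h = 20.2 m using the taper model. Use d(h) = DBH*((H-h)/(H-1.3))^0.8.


Taper: d(h) = DBH * ((H - h) / (H - 1.3))^0.8
Numerator = H - h = 32.4 - 20.2 = 12.2 m
Denominator = H - 1.3 = 32.4 - 1.3 = 31.1 m
Ratio = 12.2 / 31.1 = 0.39228
d = 50.7 * 0.39228^0.8 = 24.0 cm

24.0


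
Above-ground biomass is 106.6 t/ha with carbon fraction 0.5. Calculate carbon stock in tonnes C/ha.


Formula: Carbon Stock = Biomass * Carbon Fraction
C = 106.6 t/ha * 0.5
C = 53.3 t C/ha

53.3


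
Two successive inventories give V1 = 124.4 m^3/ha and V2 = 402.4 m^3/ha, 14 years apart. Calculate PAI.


Formula: PAI = (V_T2 - V_T1) / (T2 - T1)
Volume increment = 402.4 - 124.4 = 278.0 m^3/ha
PAI = 278.0 / 14 = 19.86 m^3/ha/year

19.86


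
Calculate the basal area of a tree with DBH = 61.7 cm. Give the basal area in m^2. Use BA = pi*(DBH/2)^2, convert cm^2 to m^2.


Formula: BA = pi * (DBH/2)^2 / 10000  (cm^2 to m^2)
Radius = DBH/2 = 61.7/2 = 30.85 cm
BA = pi * 30.85^2 / 10000
   = 2989.9244 cm^2 / 10000
   = 0.299 m^2

0.299


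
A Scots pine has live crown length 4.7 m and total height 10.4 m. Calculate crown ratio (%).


Formula: Crown Ratio = (Crown Length / Total Height) * 100
CR = (4.7 m / 10.4 m) * 100
CR = 0.4519 * 100 = 45.2%

45.2


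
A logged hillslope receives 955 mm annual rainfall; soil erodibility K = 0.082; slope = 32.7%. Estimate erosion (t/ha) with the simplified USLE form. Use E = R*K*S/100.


Formula: E = R * K * S / 100  (simplified USLE)
R * K = 955 * 0.082 = 78.31
E = 78.31 * 32.7 / 100 = 25.61 t/ha

25.61


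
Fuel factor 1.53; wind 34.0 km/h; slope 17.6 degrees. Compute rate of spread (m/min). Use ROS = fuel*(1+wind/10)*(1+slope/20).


Formula: ROS = fuel * (1 + wind/10) * (1 + slope/20)
Wind factor = 1 + 34.0/10 = 4.4
Slope factor = 1 + 17.6/20 = 1.88
ROS = 1.53 * 4.4 * 1.88 = 12.66 m/min

12.66


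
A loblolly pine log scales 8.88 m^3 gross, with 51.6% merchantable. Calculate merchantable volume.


Formula: MV = V_total * (merchantable_pct / 100)
Merchantable fraction = 51.6% / 100 = 0.516
MV = 8.88 m^3 * 0.516 = 4.582 m^3

4.582


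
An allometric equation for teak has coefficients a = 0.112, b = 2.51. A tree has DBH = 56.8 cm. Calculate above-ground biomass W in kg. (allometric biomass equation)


Formula: W = a * DBH^b  (allometric power law)
DBH^b = 56.8^2.51 = 25317.1213
W = 0.112 * 25317.1213 = 2835.5 kg

2835.5


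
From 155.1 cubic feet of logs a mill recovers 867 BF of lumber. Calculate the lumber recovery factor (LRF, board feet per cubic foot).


Formula: LRF = Lumber Output (BF) / Log Input (ft^3)
LRF = 867 BF / 155.1 ft^3
LRF = 5.59 BF/ft^3

5.59


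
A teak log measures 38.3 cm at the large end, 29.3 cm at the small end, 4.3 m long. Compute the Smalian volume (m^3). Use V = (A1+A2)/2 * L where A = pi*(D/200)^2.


Smalian: V = (A1 + A2)/2 * L,  A = pi*(D/200)^2
A1 = pi*(38.3/200)^2 = 0.115209 m^2
A2 = pi*(29.3/200)^2 = 0.067426 m^2
V = (0.115209+0.067426)/2*4.3 = 0.3927 m^3

0.3927


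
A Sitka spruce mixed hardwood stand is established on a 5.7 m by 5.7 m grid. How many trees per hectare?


Formula: TPH = 10000 m^2/ha / (spacing_x * spacing_y)
Area per tree = 5.7 m * 5.7 m = 32.49 m^2
TPH = 10000 / 32.49 = 308 trees/ha

308


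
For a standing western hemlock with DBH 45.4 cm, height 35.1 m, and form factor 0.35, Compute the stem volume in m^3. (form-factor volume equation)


Formula: V = pi * (DBH/200)^2 * H * ff
Radius = DBH/200 = 45.4/200 = 0.227 m
Radius^2 = 0.227^2 = 0.051529 m^2
V = pi * 0.051529 * 35.1 * 0.35
V = 1.989 m^3

1.989


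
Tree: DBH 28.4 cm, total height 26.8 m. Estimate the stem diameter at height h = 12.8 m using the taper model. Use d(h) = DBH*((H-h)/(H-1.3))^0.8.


Taper: d(h) = DBH * ((H - h) / (H - 1.3))^0.8
Numerator = H - h = 26.8 - 12.8 = 14.0 m
Denominator = H - 1.3 = 26.8 - 1.3 = 25.5 m
Ratio = 14.0 / 25.5 = 0.54902
d = 28.4 * 0.54902^0.8 = 17.6 cm

17.6


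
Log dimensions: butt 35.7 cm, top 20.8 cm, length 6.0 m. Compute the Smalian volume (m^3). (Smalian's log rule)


Smalian: V = (A1 + A2)/2 * L,  A = pi*(D/200)^2
A1 = pi*(35.7/200)^2 = 0.100098 m^2
A2 = pi*(20.8/200)^2 = 0.033979 m^2
V = (0.100098+0.033979)/2*6.0 = 0.4022 m^3

0.4022


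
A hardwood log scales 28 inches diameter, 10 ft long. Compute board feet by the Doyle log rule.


Doyle: BF = (D - 4)^2 * L / 16
Adjusted diameter = 28 - 4 = 24 in
(D-4)^2 = 24^2 = 576
BF = 576 * 10 / 16 = 360 BF

360


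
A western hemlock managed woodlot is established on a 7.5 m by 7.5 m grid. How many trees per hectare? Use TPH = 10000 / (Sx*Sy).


Formula: TPH = 10000 m^2/ha / (spacing_x * spacing_y)
Area per tree = 7.5 m * 7.5 m = 56.25 m^2
TPH = 10000 / 56.25 = 178 trees/ha

178


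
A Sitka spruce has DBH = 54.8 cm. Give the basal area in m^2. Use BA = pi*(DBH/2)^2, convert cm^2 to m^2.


Formula: BA = pi * (DBH/2)^2 / 10000  (cm^2 to m^2)
Radius = DBH/2 = 54.8/2 = 27.4 cm
BA = pi * 27.4^2 / 10000
   = 2358.5821 cm^2 / 10000
   = 0.2359 m^2

0.2359


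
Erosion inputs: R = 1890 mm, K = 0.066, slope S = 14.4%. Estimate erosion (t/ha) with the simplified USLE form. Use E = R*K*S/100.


Formula: E = R * K * S / 100  (simplified USLE)
R * K = 1890 * 0.066 = 124.74
E = 124.74 * 14.4 / 100 = 17.96 t/ha

17.96


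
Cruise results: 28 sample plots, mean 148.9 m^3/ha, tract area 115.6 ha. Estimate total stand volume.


Formula: Total Volume = Mean Volume per ha * Total Area
Total Volume = 148.9 m^3/ha * 115.6 ha
Total Volume = 17213 m^3

17213


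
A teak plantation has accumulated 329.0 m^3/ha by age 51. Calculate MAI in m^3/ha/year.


Formula: MAI = Total Volume / Stand Age
MAI = 329.0 m^3/ha / 51 years
MAI = 6.45 m^3/ha/year

6.45


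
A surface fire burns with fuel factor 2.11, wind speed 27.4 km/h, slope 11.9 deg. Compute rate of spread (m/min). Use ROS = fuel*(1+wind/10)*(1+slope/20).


Formula: ROS = fuel * (1 + wind/10) * (1 + slope/20)
Wind factor = 1 + 27.4/10 = 3.74
Slope factor = 1 + 11.9/20 = 1.595
ROS = 2.11 * 3.74 * 1.595 = 12.59 m/min

12.59


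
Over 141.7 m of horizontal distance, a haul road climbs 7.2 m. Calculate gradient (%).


Formula: Gradient = rise / run * 100
Gradient = 7.2 / 141.7 * 100 = 5.1%

5.1


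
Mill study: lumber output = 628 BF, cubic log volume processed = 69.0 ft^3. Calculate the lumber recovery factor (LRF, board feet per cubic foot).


Formula: LRF = Lumber Output (BF) / Log Input (ft^3)
LRF = 628 BF / 69.0 ft^3
LRF = 9.1 BF/ft^3

9.1


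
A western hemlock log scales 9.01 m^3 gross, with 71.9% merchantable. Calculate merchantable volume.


Formula: MV = V_total * (merchantable_pct / 100)
Merchantable fraction = 71.9% / 100 = 0.719
MV = 9.01 m^3 * 0.719 = 6.478 m^3

6.478


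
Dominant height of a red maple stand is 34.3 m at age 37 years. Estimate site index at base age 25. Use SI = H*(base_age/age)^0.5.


Formula: SI = H_dom * (base_age / age)^0.5
Age ratio = 25 / 37 = 0.67568
sqrt(age_ratio) = 0.82199
SI = 34.3 * 0.82199 = 28.2 m

28.2


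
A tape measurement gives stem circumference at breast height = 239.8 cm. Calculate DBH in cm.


Formula: DBH = C / pi
DBH = 239.8 / pi
pi = 3.14159...
DBH = 76.3 cm

76.3


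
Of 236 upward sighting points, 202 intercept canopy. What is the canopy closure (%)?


Formula: Canopy closure = covered points / total points * 100
Closure = 202 / 236 * 100
Closure = 0.8559 * 100 = 85.6%

85.6


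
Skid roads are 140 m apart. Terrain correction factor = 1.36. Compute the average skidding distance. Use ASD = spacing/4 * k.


Formula: ASD = (spacing / 4) * correction
Uncorrected distance = spacing / 4 = 140 / 4 = 35 m
ASD = 35 * 1.36 = 48 m

48


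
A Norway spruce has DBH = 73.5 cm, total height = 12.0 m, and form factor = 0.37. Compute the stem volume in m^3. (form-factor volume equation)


Formula: V = pi * (DBH/200)^2 * H * ff
Radius = DBH/200 = 73.5/200 = 0.3675 m
Radius^2 = 0.3675^2 = 0.13505625 m^2
V = pi * 0.13505625 * 12.0 * 0.37
V = 1.884 m^3

1.884


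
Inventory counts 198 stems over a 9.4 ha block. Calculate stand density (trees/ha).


Formula: Stand Density = N_trees / Area_ha
Density = 198 trees / 9.4 ha
Density = 21 trees/ha

21


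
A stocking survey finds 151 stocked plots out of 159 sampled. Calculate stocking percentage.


Formula: Stocking % = stocked plots / total plots * 100
Stocking = 151 / 159 * 100
Stocking = 0.9497 * 100 = 95.0%

95.0


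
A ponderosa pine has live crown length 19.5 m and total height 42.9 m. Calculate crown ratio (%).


Formula: Crown Ratio = (Crown Length / Total Height) * 100
CR = (19.5 m / 42.9 m) * 100
CR = 0.4545 * 100 = 45.5%

45.5


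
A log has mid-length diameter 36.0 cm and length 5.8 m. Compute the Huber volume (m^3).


Huber: V = Am * L,  Am = pi*(Dm/200)^2
Am = pi*(36.0/200)^2 = 0.101788 m^2
V = 0.101788*5.8 = 0.5904 m^3

0.5904


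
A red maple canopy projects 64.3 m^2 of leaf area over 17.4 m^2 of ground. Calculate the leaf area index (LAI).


Formula: LAI = total leaf area / ground area  (dimensionless)
LAI = 64.3 m^2 / 17.4 m^2
LAI = 3.7

3.7


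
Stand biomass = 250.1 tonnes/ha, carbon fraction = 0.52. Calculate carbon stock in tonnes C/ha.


Formula: Carbon Stock = Biomass * Carbon Fraction
C = 250.1 t/ha * 0.52
C = 130.1 t C/ha

130.1


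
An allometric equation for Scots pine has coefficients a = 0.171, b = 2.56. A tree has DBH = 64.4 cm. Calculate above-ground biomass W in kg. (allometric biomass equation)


Formula: W = a * DBH^b  (allometric power law)
DBH^b = 64.4^2.56 = 42731.4687
W = 0.171 * 42731.4687 = 7307.1 kg

7307.1


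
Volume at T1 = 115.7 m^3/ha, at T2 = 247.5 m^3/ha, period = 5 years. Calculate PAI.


Formula: PAI = (V_T2 - V_T1) / (T2 - T1)
Volume increment = 247.5 - 115.7 = 131.8 m^3/ha
PAI = 131.8 / 5 = 26.36 m^3/ha/year

26.36


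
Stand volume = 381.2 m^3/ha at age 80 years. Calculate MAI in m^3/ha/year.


Formula: MAI = Total Volume / Stand Age
MAI = 381.2 m^3/ha / 80 years
MAI = 4.77 m^3/ha/year

4.77


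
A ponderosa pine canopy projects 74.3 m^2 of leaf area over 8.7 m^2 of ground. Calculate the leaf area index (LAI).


Formula: LAI = total leaf area / ground area  (dimensionless)
LAI = 74.3 m^2 / 8.7 m^2
LAI = 8.54

8.54
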